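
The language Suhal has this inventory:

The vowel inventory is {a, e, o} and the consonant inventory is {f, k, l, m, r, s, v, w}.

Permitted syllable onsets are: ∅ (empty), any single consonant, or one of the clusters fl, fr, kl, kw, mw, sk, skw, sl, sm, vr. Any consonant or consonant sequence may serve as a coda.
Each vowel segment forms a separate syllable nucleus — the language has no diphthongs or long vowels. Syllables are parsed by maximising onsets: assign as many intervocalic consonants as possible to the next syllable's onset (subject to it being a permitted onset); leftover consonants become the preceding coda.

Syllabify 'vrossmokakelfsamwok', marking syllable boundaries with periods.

The vowels are o, o, a, e, a, o — 6 nuclei, so 6 syllables.
/o…o/ gap (V1→V2): /ssm/ — longest licit onset from the right is /sm/, leaving /s/ as coda.
/o…a/ gap (V2→V3): /k/ is a single consonant, so it becomes the next onset.
/a…e/ gap (V3→V4): /k/ → onset of the next syllable (single consonants are always licit onsets).
/e…a/ gap (V4→V5): /lfs/; trying suffixes from longest down, /s/ is the first permitted one, so coda /lf/ | onset /s/.
/a…o/ gap (V5→V6): /mw/ is a licit onset in full, so it all attaches to the next syllable.

vros.smo.ka.kelf.sa.mwok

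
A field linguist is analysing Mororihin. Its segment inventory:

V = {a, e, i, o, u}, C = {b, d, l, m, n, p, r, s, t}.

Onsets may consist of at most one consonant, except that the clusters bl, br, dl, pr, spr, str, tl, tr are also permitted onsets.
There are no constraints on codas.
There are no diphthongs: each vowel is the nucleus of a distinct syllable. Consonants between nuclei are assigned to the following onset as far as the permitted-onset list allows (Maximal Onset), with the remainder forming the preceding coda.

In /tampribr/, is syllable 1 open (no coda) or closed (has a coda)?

closed

Vowels present: a, i; each is a nucleus, giving 2 syllables.
σ1/σ2 boundary: /mpr/ splits as /m/ + /pr/ (/pr/ is the longest suffix that is a licit onset).
Syllabification: tam.pribr.
Syllable 1 is /tam/ with coda /m/, so it is closed.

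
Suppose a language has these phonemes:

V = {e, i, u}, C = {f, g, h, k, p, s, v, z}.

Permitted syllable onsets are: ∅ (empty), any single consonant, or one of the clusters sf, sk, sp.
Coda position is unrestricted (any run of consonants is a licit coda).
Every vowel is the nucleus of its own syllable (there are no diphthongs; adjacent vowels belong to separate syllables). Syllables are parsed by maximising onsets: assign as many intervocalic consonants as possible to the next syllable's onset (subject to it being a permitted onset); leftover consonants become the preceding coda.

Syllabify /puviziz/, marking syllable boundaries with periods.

Nuclei (vowels): u, i, i → 3 syllables.
σ1/σ2 boundary: just /v/ — single C goes to the following onset.
σ2/σ3 boundary: /z/ is a single consonant, so it becomes the next onset.

pu.vi.ziz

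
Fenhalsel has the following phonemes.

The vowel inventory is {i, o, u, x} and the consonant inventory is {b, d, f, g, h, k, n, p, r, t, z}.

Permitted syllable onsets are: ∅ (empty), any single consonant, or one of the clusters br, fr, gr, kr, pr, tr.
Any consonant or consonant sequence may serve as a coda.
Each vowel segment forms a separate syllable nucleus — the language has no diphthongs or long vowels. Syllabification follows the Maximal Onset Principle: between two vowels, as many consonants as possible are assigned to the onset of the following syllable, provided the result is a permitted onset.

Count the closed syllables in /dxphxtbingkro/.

Vowels present: x, x, i, o; each is a nucleus, giving 4 syllables.
Between /x/ (V1) and /x/ (V2): /ph/ — longest licit onset from the right is /h/, leaving /p/ as coda.
Between /x/ (V2) and /i/ (V3): /tb/ — longest licit onset from the right is /b/, leaving /t/ as coda.
Between /i/ (V3) and /o/ (V4): /ngkr/; trying suffixes from longest down, /kr/ is the first permitted one, so coda /ng/ | onset /kr/.
Syllabification: dxp.hxt.bing.kro.
Classifying each syllable: /dxp/ (closed), /hxt/ (closed), /bing/ (closed), /kro/ (open).
Closed syllables: 3.

3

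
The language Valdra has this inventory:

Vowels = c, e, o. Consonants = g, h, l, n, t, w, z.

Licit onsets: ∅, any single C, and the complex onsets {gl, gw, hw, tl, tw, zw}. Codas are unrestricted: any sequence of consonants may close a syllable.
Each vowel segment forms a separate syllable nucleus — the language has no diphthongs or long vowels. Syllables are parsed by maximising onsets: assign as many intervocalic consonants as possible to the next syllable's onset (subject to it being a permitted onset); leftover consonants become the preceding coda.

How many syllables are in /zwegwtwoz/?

Vowels present: e, o; each is a nucleus, giving 2 syllables.

2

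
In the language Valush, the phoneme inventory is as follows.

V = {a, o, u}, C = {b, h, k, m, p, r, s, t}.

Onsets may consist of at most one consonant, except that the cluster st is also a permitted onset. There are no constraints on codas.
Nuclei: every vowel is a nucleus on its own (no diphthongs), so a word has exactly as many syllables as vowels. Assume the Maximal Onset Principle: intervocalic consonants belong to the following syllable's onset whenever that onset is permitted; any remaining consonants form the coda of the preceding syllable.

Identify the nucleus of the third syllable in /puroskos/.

Nuclei (vowels): u, o, o → 3 syllables.
The third nucleus (vowel 3 from the left) is /o/.

o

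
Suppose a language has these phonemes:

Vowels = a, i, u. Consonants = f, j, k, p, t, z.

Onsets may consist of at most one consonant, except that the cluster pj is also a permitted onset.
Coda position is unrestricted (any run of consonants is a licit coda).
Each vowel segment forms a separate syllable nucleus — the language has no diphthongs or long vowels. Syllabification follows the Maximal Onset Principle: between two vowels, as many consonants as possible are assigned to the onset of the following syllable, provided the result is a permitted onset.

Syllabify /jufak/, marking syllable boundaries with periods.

ju.fak

Nuclei (vowels): u, a → 2 syllables.
Between /u/ (V1) and /a/ (V2): /f/ → onset of the next syllable (single consonants are always licit onsets).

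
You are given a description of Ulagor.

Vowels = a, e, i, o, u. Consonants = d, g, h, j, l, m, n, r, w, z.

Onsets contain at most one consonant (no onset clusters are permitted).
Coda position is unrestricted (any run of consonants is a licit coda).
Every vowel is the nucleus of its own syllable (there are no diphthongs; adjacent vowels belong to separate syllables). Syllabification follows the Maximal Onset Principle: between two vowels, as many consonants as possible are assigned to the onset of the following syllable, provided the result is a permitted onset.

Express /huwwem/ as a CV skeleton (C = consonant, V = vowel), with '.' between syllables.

The vowels are u, e — 2 nuclei, so 2 syllables.
V1 /u/ – V2 /e/: /ww/; trying suffixes from longest down, /w/ is the first permitted one, so coda /w/ | onset /w/.
Putting it together: huw.wem.
Mapping each syllable to C/V: /huw/ → CVC, /wem/ → CVC.

CVC.CVC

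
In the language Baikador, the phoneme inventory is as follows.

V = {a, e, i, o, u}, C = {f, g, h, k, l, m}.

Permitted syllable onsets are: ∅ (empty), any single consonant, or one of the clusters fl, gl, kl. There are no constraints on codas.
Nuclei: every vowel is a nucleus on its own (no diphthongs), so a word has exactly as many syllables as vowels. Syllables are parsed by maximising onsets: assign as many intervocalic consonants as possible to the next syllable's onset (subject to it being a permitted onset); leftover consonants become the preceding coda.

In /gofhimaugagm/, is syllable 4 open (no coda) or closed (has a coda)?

The vowels are o, i, a, u, a — 5 nuclei, so 5 syllables.
V1 /o/ – V2 /i/: cluster /fh/ — the longest permitted-onset suffix is /h/; onset = /h/, preceding coda = /f/.
V2 /i/ – V3 /a/: /m/ → onset of the next syllable (single consonants are always licit onsets).
V3 /a/ – V4 /u/: no consonants, so the boundary falls immediately after /a/.
V4 /u/ – V5 /a/: /g/ is a single consonant, so it becomes the next onset.
Result: gof.hi.ma.u.gagm.
Syllable 4 is /u/; it ends in its nucleus with no coda, so it is open.

open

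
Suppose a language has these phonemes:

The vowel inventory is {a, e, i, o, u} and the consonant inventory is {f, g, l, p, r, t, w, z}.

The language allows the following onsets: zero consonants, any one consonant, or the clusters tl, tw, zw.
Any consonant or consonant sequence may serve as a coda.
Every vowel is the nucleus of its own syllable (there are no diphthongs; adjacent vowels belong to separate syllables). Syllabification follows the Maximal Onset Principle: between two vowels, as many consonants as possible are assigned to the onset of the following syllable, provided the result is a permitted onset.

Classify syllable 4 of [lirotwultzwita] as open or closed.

open

The vowels are i, o, u, i, a — 5 nuclei, so 5 syllables.
V1 /i/ – V2 /o/: just /r/ — single C goes to the following onset.
V2 /o/ – V3 /u/: cluster /tw/ — /tw/ is itself a permitted onset, so the whole cluster goes right; preceding coda = ∅.
V3 /u/ – V4 /i/: /ltzw/; trying suffixes from longest down, /zw/ is the first permitted one, so coda /lt/ | onset /zw/.
V4 /i/ – V5 /a/: /t/ is a single consonant, so it becomes the next onset.
Putting it together: li.ro.twult.zwi.ta.
Syllable 4 is /zwi/; it ends in its nucleus with no coda, so it is open.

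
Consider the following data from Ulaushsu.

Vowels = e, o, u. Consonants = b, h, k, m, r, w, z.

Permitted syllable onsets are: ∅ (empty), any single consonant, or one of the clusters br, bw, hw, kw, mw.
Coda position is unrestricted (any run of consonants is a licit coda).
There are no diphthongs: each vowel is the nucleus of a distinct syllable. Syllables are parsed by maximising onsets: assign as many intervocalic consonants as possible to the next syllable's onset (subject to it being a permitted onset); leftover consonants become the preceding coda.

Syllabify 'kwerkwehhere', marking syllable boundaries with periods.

Nuclei (vowels): e, e, e, e → 4 syllables.
V1 /e/ – V2 /e/: /rkw/ — longest licit onset from the right is /kw/, leaving /r/ as coda.
V2 /e/ – V3 /e/: cluster /hh/ — the longest permitted-onset suffix is /h/; onset = /h/, preceding coda = /h/.
V3 /e/ – V4 /e/: just /r/ — single C goes to the following onset.

kwer.kweh.he.re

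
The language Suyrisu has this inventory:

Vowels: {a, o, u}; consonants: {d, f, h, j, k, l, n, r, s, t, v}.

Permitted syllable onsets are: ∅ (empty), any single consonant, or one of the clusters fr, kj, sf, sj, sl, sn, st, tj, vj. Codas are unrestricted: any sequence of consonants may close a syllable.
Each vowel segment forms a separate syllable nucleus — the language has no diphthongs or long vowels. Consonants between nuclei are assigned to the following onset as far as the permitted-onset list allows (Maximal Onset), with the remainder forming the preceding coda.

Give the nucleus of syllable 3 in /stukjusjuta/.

u

Vowels present: u, u, u, a; each is a nucleus, giving 4 syllables.
The third nucleus (vowel 3 from the left) is /u/.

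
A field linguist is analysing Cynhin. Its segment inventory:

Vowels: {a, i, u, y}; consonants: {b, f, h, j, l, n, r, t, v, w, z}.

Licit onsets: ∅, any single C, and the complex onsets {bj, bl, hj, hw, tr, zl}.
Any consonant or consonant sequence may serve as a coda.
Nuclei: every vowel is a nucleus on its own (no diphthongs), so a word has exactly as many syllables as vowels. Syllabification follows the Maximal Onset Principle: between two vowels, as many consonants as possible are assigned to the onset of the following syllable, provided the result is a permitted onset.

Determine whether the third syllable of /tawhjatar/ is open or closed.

Nuclei (vowels): a, a, a → 3 syllables.
/a…a/ gap (V1→V2): /whj/ — longest licit onset from the right is /hj/, leaving /w/ as coda.
/a…a/ gap (V2→V3): /t/ is a single consonant, so it becomes the next onset.
Putting it together: taw.hja.tar.
Syllable 3 is /tar/ with coda /r/, so it is closed.

closed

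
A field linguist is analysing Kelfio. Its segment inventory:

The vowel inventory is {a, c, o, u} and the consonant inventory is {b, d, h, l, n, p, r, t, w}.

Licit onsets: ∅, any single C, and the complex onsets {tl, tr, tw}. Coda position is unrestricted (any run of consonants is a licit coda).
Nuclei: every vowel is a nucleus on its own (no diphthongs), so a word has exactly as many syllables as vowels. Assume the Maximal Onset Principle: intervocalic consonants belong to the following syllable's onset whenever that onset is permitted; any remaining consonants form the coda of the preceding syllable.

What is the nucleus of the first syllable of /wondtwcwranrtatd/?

Vowels present: o, c, a, a; each is a nucleus, giving 4 syllables.
The first nucleus (vowel 1 from the left) is /o/.

o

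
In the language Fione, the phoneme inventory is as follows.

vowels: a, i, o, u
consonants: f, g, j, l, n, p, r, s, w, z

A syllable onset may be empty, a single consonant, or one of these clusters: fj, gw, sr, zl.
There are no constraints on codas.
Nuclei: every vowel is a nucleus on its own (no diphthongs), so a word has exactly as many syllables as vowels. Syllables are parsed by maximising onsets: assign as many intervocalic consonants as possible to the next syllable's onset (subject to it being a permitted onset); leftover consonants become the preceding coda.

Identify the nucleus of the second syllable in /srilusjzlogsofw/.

u

Vowels present: i, u, o, o; each is a nucleus, giving 4 syllables.
The second nucleus (vowel 2 from the left) is /u/.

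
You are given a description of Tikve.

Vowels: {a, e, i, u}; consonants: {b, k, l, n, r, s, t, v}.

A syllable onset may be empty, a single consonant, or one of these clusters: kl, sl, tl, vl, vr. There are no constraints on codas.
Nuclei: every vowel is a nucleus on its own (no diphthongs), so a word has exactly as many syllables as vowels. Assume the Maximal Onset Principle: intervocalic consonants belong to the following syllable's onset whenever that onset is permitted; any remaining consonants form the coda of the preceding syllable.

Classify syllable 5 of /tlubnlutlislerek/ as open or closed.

Nuclei (vowels): u, u, i, e, e → 5 syllables.
σ1/σ2 boundary: cluster /bnl/ — the longest permitted-onset suffix is /l/; onset = /l/, preceding coda = /bn/.
σ2/σ3 boundary: /tl/ — entire cluster is a permitted onset → onset /tl/, coda ∅.
σ3/σ4 boundary: cluster /sl/ — /sl/ is itself a permitted onset, so the whole cluster goes right; preceding coda = ∅.
σ4/σ5 boundary: just /r/ — single C goes to the following onset.
Putting it together: tlubn.lu.tli.sle.rek.
Syllable 5 is /rek/ with coda /k/, so it is closed.

closed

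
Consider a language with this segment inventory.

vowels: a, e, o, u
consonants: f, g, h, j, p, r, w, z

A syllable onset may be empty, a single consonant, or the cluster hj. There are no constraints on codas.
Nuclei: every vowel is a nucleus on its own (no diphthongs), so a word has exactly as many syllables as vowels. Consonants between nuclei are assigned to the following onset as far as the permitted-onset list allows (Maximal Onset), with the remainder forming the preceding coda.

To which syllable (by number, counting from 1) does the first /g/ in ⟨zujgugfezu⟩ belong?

Nuclei (vowels): u, u, e, u → 4 syllables.
Between /u/ (V1) and /u/ (V2): /jg/ — longest licit onset from the right is /g/, leaving /j/ as coda.
Between /u/ (V2) and /e/ (V3): cluster /gf/ — the longest permitted-onset suffix is /f/; onset = /f/, preceding coda = /g/.
Between /e/ (V3) and /u/ (V4): /z/ → onset of the next syllable (single consonants are always licit onsets).
Result: zuj.gug.fe.zu.
The first /g/ is in the onset of syllable 2 (/gug/).

2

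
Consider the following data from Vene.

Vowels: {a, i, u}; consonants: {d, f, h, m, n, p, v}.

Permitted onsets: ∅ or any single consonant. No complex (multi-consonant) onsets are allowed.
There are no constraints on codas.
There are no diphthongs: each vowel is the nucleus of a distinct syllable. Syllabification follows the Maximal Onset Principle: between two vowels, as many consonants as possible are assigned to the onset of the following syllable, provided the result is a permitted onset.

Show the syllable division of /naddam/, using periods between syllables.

nad.dam

Nuclei (vowels): a, a → 2 syllables.
σ1/σ2 boundary: cluster /dd/ — the longest permitted-onset suffix is /d/; onset = /d/, preceding coda = /d/.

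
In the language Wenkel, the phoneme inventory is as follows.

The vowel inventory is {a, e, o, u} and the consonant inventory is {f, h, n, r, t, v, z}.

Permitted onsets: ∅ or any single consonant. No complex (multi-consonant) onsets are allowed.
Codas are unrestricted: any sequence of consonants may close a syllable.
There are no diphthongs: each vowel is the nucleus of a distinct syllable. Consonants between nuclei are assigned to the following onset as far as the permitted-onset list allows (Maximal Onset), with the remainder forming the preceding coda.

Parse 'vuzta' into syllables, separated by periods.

Nuclei (vowels): u, a → 2 syllables.
σ1/σ2 boundary: /zt/ splits as /z/ + /t/ (/t/ is the longest suffix that is a licit onset).

vuz.ta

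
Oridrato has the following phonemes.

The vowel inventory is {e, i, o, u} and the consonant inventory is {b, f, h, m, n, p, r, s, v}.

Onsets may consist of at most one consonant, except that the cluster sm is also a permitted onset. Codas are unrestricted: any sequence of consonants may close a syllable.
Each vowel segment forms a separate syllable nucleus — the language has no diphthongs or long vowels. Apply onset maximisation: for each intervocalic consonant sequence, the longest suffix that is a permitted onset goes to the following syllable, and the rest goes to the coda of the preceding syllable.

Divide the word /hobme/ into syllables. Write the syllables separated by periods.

hob.me

Nuclei (vowels): o, e → 2 syllables.
Between /o/ (V1) and /e/ (V2): /bm/ splits as /b/ + /m/ (/m/ is the longest suffix that is a licit onset).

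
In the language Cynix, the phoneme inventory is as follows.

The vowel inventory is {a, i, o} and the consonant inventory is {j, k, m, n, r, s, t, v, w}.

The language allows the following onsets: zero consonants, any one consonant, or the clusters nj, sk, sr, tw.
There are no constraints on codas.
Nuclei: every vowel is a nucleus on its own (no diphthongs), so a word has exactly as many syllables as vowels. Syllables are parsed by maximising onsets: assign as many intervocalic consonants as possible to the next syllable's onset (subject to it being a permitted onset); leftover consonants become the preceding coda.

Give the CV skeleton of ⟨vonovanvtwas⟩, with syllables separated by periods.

CV.CV.CVCC.CCVC

Vowels present: o, o, a, a; each is a nucleus, giving 4 syllables.
σ1/σ2 boundary: /n/ → onset of the next syllable (single consonants are always licit onsets).
σ2/σ3 boundary: /v/ → onset of the next syllable (single consonants are always licit onsets).
σ3/σ4 boundary: /nvtw/; trying suffixes from longest down, /tw/ is the first permitted one, so coda /nv/ | onset /tw/.
Putting it together: vo.no.vanv.twas.
Mapping each syllable to C/V: /vo/ → CV, /no/ → CV, /vanv/ → CVCC, /twas/ → CCVC.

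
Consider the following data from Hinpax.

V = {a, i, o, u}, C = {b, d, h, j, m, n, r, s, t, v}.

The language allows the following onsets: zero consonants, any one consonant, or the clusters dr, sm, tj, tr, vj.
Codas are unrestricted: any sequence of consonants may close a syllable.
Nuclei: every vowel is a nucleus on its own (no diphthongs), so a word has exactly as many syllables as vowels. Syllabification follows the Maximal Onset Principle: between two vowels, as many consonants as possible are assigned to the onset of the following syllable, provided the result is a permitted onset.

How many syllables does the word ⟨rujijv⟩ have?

Vowels present: u, i; each is a nucleus, giving 2 syllables.

2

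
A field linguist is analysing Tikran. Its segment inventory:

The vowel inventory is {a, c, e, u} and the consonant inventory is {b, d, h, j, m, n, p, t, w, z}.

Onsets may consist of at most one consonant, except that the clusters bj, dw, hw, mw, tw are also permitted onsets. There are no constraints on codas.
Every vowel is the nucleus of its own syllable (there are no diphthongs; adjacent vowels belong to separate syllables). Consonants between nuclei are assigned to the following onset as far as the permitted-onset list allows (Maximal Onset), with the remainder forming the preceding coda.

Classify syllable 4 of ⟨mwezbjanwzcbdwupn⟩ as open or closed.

closed

Vowels present: e, a, c, u; each is a nucleus, giving 4 syllables.
Between /e/ (V1) and /a/ (V2): /zbj/ splits as /z/ + /bj/ (/bj/ is the longest suffix that is a licit onset).
Between /a/ (V2) and /c/ (V3): /nwz/ — longest licit onset from the right is /z/, leaving /nw/ as coda.
Between /c/ (V3) and /u/ (V4): /bdw/; trying suffixes from longest down, /dw/ is the first permitted one, so coda /b/ | onset /dw/.
Result: mwez.bjanw.zcb.dwupn.
Syllable 4 is /dwupn/ with coda /pn/, so it is closed.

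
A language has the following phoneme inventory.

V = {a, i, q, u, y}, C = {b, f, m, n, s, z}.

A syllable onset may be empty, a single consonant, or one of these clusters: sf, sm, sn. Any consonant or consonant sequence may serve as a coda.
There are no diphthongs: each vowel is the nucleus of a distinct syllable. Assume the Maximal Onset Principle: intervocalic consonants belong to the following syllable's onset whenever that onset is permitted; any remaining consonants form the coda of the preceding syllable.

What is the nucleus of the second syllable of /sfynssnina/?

i

Nuclei (vowels): y, i, a → 3 syllables.
The second nucleus (vowel 2 from the left) is /i/.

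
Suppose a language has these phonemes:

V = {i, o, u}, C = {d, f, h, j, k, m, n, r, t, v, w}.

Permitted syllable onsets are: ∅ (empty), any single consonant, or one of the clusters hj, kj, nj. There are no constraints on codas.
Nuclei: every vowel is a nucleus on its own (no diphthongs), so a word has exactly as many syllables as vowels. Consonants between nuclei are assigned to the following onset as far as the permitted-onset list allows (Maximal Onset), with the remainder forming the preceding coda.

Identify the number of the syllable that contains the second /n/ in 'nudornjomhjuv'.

3

Nuclei (vowels): u, o, o, u → 4 syllables.
Between /u/ (V1) and /o/ (V2): just /d/ — single C goes to the following onset.
Between /o/ (V2) and /o/ (V3): cluster /rnj/ — the longest permitted-onset suffix is /nj/; onset = /nj/, preceding coda = /r/.
Between /o/ (V3) and /u/ (V4): /mhj/ splits as /m/ + /hj/ (/hj/ is the longest suffix that is a licit onset).
Result: nu.dor.njom.hjuv.
The second /n/ is in the onset of syllable 3 (/njom/).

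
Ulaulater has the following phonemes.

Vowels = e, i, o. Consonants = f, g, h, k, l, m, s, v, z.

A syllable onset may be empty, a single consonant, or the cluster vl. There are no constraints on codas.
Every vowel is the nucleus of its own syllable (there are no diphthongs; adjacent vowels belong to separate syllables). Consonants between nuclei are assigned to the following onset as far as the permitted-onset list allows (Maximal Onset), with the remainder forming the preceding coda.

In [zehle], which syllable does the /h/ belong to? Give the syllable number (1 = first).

1

The vowels are e, e — 2 nuclei, so 2 syllables.
σ1/σ2 boundary: /hl/ splits as /h/ + /l/ (/l/ is the longest suffix that is a licit onset).
Syllabification: zeh.le.
The /h/ is in the coda of syllable 1 (/zeh/).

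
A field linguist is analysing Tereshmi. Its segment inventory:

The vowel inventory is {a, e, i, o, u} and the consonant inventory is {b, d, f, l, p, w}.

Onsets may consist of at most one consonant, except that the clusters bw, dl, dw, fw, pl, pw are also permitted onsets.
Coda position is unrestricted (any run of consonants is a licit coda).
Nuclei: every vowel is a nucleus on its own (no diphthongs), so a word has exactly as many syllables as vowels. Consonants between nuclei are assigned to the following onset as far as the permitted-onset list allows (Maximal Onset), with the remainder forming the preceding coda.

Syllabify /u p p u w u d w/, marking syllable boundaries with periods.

Vowels present: u, u, u; each is a nucleus, giving 3 syllables.
Between /u/ (V1) and /u/ (V2): /pp/; trying suffixes from longest down, /p/ is the first permitted one, so coda /p/ | onset /p/.
Between /u/ (V2) and /u/ (V3): just /w/ — single C goes to the following onset.

up.pu.wudw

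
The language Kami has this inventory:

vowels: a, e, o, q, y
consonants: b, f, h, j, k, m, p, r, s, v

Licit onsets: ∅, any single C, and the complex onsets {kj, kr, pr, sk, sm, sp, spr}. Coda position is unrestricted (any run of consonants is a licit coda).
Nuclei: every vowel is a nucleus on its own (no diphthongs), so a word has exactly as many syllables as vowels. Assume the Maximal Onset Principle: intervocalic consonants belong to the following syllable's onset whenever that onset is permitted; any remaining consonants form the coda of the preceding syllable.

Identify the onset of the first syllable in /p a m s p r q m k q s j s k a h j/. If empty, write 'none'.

p

The vowels are a, q, q, a — 4 nuclei, so 4 syllables.
σ1/σ2 boundary: /mspr/ splits as /m/ + /spr/ (/spr/ is the longest suffix that is a licit onset).
σ2/σ3 boundary: /mk/ splits as /m/ + /k/ (/k/ is the longest suffix that is a licit onset).
σ3/σ4 boundary: /sjsk/; trying suffixes from longest down, /sk/ is the first permitted one, so coda /sj/ | onset /sk/.
Result: pam.sprqm.kqsj.skahj.
Syllable 1 is /pam/: onset /p/, nucleus /a/, coda /m/.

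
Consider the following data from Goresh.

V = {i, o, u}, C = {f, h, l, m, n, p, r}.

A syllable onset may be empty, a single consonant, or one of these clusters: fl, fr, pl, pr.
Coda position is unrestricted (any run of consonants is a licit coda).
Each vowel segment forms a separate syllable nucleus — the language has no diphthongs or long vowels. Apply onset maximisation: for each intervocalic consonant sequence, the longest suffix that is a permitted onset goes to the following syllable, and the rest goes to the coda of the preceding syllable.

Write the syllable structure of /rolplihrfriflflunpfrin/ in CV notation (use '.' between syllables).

CVC.CCVCC.CCVCC.CCVCC.CCVC

The vowels are o, i, i, u, i — 5 nuclei, so 5 syllables.
σ1/σ2 boundary: cluster /lpl/ — the longest permitted-onset suffix is /pl/; onset = /pl/, preceding coda = /l/.
σ2/σ3 boundary: cluster /hrfr/ — the longest permitted-onset suffix is /fr/; onset = /fr/, preceding coda = /hr/.
σ3/σ4 boundary: /flfl/ splits as /fl/ + /fl/ (/fl/ is the longest suffix that is a licit onset).
σ4/σ5 boundary: cluster /npfr/ — the longest permitted-onset suffix is /fr/; onset = /fr/, preceding coda = /np/.
So the parse is rol.plihr.frifl.flunp.frin.
Mapping each syllable to C/V: /rol/ → CVC, /plihr/ → CCVCC, /frifl/ → CCVCC, /flunp/ → CCVCC, /frin/ → CCVC.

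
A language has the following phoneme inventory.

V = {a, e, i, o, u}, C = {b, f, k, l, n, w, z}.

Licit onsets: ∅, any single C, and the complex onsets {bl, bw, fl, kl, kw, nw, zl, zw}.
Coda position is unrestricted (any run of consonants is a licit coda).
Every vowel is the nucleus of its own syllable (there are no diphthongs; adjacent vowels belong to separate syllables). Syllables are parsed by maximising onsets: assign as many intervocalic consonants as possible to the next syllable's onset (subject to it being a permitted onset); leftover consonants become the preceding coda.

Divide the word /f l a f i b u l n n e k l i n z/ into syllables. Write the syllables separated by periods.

fla.fi.buln.ne.klinz

Vowels present: a, i, u, e, i; each is a nucleus, giving 5 syllables.
V1 /a/ – V2 /i/: /f/ → onset of the next syllable (single consonants are always licit onsets).
V2 /i/ – V3 /u/: /b/ → onset of the next syllable (single consonants are always licit onsets).
V3 /u/ – V4 /e/: /lnn/; trying suffixes from longest down, /n/ is the first permitted one, so coda /ln/ | onset /n/.
V4 /e/ – V5 /i/: /kl/ — entire cluster is a permitted onset → onset /kl/, coda ∅.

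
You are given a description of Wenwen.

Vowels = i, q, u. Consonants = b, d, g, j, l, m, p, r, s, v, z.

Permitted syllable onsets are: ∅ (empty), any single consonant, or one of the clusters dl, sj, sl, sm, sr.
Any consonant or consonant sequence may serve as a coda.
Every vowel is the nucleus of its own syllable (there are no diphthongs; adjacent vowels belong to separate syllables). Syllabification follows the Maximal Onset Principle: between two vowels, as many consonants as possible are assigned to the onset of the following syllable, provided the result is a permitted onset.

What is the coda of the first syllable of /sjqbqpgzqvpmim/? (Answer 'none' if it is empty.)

The vowels are q, q, q, i — 4 nuclei, so 4 syllables.
V1 /q/ – V2 /q/: just /b/ — single C goes to the following onset.
V2 /q/ – V3 /q/: /pgz/; trying suffixes from longest down, /z/ is the first permitted one, so coda /pg/ | onset /z/.
V3 /q/ – V4 /i/: cluster /vpm/ — the longest permitted-onset suffix is /m/; onset = /m/, preceding coda = /vp/.
Result: sjq.bqpg.zqvp.mim.
Syllable 1 is /sjq/: onset /sj/, nucleus /q/, coda ∅.

none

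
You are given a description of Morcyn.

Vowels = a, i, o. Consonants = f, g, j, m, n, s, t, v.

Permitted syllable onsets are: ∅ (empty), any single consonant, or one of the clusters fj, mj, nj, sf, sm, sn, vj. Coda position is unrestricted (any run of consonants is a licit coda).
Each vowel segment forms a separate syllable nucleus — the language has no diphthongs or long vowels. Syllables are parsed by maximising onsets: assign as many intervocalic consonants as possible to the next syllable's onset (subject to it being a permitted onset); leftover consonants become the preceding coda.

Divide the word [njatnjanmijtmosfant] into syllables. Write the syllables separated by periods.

Vowels present: a, a, i, o, a; each is a nucleus, giving 5 syllables.
V1 /a/ – V2 /a/: /tnj/; trying suffixes from longest down, /nj/ is the first permitted one, so coda /t/ | onset /nj/.
V2 /a/ – V3 /i/: cluster /nm/ — the longest permitted-onset suffix is /m/; onset = /m/, preceding coda = /n/.
V3 /i/ – V4 /o/: /jtm/ splits as /jt/ + /m/ (/m/ is the longest suffix that is a licit onset).
V4 /o/ – V5 /a/: /sf/ — entire cluster is a permitted onset → onset /sf/, coda ∅.

njat.njan.mijt.mo.sfant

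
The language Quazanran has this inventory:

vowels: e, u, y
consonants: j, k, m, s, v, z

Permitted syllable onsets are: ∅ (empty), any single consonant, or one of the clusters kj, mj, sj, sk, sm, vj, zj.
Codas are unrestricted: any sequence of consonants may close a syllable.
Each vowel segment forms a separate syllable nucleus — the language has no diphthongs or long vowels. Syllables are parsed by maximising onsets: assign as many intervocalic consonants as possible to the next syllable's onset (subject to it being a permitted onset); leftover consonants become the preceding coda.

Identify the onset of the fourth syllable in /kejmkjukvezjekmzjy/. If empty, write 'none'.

zj

Nuclei (vowels): e, u, e, e, y → 5 syllables.
/e…u/ gap (V1→V2): /jmkj/ — longest licit onset from the right is /kj/, leaving /jm/ as coda.
/u…e/ gap (V2→V3): /kv/ — longest licit onset from the right is /v/, leaving /k/ as coda.
/e…e/ gap (V3→V4): cluster /zj/ — /zj/ is itself a permitted onset, so the whole cluster goes right; preceding coda = ∅.
/e…y/ gap (V4→V5): /kmzj/; trying suffixes from longest down, /zj/ is the first permitted one, so coda /km/ | onset /zj/.
Syllabification: kejm.kjuk.ve.zjekm.zjy.
Syllable 4 is /zjekm/: onset /zj/, nucleus /e/, coda /km/.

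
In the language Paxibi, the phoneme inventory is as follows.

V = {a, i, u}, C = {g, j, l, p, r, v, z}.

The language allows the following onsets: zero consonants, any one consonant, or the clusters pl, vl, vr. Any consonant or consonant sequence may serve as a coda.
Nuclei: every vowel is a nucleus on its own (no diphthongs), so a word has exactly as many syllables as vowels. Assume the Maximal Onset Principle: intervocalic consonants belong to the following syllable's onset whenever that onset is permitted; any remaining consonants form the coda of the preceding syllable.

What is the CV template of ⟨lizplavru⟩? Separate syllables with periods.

CVC.CCV.CCV

Vowels present: i, a, u; each is a nucleus, giving 3 syllables.
σ1/σ2 boundary: /zpl/ splits as /z/ + /pl/ (/pl/ is the longest suffix that is a licit onset).
σ2/σ3 boundary: /vr/ is a licit onset in full, so it all attaches to the next syllable.
Result: liz.pla.vru.
Mapping each syllable to C/V: /liz/ → CVC, /pla/ → CCV, /vru/ → CCV.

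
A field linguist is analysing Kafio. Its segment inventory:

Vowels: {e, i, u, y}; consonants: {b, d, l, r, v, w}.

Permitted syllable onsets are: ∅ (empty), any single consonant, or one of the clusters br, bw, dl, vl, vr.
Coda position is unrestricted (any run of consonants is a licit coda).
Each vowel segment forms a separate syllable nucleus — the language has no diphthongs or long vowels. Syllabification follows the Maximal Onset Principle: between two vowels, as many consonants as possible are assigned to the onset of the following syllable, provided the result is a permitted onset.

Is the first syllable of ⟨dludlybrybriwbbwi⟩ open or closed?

open

Nuclei (vowels): u, y, y, i, i → 5 syllables.
/u…y/ gap (V1→V2): /dl/ is a licit onset in full, so it all attaches to the next syllable.
/y…y/ gap (V2→V3): /br/ — entire cluster is a permitted onset → onset /br/, coda ∅.
/y…i/ gap (V3→V4): /br/ is a licit onset in full, so it all attaches to the next syllable.
/i…i/ gap (V4→V5): /wbbw/ — longest licit onset from the right is /bw/, leaving /wb/ as coda.
Syllabification: dlu.dly.bry.briwb.bwi.
Syllable 1 is /dlu/; it ends in its nucleus with no coda, so it is open.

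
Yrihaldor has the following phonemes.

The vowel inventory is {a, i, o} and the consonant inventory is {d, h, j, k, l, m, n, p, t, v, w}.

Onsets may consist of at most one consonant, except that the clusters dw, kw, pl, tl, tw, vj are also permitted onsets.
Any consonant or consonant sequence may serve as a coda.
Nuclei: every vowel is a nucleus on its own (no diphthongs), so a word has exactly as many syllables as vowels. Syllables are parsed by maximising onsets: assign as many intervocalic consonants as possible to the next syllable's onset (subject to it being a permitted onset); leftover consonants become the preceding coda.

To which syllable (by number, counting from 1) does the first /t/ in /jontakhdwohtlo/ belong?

2

The vowels are o, a, o, o — 4 nuclei, so 4 syllables.
V1 /o/ – V2 /a/: /nt/ — longest licit onset from the right is /t/, leaving /n/ as coda.
V2 /a/ – V3 /o/: /khdw/ splits as /kh/ + /dw/ (/dw/ is the longest suffix that is a licit onset).
V3 /o/ – V4 /o/: /htl/ splits as /h/ + /tl/ (/tl/ is the longest suffix that is a licit onset).
Syllabification: jon.takh.dwoh.tlo.
The first /t/ is in the onset of syllable 2 (/takh/).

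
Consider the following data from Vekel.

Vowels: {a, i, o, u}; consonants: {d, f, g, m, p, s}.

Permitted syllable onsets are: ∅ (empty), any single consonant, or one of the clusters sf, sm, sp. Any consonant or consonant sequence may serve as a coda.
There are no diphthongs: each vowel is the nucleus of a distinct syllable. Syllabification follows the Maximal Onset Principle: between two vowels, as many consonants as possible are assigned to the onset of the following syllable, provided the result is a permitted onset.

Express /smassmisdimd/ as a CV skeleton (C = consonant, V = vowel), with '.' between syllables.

CCVC.CCVC.CVCC

Nuclei (vowels): a, i, i → 3 syllables.
V1 /a/ – V2 /i/: /ssm/ splits as /s/ + /sm/ (/sm/ is the longest suffix that is a licit onset).
V2 /i/ – V3 /i/: /sd/ splits as /s/ + /d/ (/d/ is the longest suffix that is a licit onset).
Syllabification: smas.smis.dimd.
Mapping each syllable to C/V: /smas/ → CCVC, /smis/ → CCVC, /dimd/ → CVCC.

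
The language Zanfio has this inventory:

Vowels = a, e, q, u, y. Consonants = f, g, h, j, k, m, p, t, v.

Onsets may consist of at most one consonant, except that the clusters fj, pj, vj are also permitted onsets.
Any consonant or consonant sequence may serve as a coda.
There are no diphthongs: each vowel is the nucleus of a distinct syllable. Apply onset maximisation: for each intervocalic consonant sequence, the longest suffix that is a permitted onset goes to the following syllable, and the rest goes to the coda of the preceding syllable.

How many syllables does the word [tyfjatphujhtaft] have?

4

Vowels present: y, a, u, a; each is a nucleus, giving 4 syllables.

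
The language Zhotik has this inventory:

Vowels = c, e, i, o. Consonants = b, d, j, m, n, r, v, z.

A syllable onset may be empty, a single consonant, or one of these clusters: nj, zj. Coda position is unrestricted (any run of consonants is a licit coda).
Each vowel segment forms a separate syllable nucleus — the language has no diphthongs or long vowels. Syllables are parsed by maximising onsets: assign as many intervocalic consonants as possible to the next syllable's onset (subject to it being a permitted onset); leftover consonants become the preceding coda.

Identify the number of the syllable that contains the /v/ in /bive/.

2

Nuclei (vowels): i, e → 2 syllables.
σ1/σ2 boundary: just /v/ — single C goes to the following onset.
Putting it together: bi.ve.
The /v/ is in the onset of syllable 2 (/ve/).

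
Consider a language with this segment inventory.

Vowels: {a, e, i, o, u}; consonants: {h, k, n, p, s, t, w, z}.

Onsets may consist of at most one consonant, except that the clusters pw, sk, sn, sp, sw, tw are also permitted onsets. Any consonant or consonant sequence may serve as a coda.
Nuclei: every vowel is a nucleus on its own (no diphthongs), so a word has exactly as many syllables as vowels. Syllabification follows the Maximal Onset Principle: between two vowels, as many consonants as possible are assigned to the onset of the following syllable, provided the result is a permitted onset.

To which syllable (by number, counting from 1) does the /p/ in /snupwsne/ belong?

The vowels are u, e — 2 nuclei, so 2 syllables.
V1 /u/ – V2 /e/: cluster /pwsn/ — the longest permitted-onset suffix is /sn/; onset = /sn/, preceding coda = /pw/.
So the parse is snupw.sne.
The /p/ is in the coda of syllable 1 (/snupw/).

1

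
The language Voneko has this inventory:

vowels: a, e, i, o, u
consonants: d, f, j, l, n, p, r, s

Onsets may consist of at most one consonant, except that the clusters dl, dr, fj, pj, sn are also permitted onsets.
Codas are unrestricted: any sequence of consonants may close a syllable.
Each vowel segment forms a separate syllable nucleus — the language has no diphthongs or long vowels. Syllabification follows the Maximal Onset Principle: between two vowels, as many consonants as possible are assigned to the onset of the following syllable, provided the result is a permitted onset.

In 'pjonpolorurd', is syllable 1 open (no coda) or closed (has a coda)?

closed

Vowels present: o, o, o, u; each is a nucleus, giving 4 syllables.
Between /o/ (V1) and /o/ (V2): /np/ — longest licit onset from the right is /p/, leaving /n/ as coda.
Between /o/ (V2) and /o/ (V3): just /l/ — single C goes to the following onset.
Between /o/ (V3) and /u/ (V4): just /r/ — single C goes to the following onset.
Putting it together: pjon.po.lo.rurd.
Syllable 1 is /pjon/ with coda /n/, so it is closed.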